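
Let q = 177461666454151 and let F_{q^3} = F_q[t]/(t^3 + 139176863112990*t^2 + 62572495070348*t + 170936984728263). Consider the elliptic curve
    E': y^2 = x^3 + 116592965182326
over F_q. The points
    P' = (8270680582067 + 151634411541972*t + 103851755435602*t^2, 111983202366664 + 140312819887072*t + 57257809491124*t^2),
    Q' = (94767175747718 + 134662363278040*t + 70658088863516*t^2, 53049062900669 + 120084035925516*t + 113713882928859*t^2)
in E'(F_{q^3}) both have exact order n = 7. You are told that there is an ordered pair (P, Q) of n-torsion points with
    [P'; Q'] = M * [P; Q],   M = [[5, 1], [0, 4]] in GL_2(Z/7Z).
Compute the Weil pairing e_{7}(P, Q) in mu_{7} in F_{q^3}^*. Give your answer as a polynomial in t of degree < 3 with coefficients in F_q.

55725514297307 + 174027772274471*t + 159620525630696*t^2

Alternating bilinearity on E[7] (values in mu_{7} in F_{177461666454151^3}) gives e(P',Q') = e(P,Q)^det(M).
Hence e(P,Q) = e(P',Q')^{6} where 6 = 6^{-1} mod 7.
Double-and-add over 111: 3-1 doublings, 3-1 additions; each step l_{T,T}/v_{2T} or l_{T,P'}/v at Q'+S for random S.
The quotient is 115422496975263 + 36432625437876*t + 57758788757326*t^2.
Thus e_{7}(P,Q) = 55725514297307 + 174027772274471*t + 159620525630696*t^2.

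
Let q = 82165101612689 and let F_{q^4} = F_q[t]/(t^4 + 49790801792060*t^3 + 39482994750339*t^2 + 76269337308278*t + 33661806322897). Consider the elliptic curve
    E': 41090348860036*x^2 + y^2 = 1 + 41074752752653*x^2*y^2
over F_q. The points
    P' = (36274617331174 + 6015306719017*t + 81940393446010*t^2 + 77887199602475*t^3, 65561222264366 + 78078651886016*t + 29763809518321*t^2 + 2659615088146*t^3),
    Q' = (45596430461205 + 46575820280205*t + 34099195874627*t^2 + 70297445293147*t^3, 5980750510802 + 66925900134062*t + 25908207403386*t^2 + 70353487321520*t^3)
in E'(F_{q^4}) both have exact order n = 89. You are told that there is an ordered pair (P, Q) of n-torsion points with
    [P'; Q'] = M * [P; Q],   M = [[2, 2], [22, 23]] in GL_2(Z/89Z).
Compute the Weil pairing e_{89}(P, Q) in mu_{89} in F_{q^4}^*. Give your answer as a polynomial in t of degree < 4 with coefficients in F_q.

73315003320477 + 44084587460685*t + 46546983712227*t^2 + 74516522633207*t^3

Alternating bilinearity on E[89] (values in mu_{89} in F_{82165101612689^4}) gives e(P',Q') = e(P,Q)^det(M).
det(M) mod 89 = 2; its inverse in (Z/89)^* is 45 (check: 2*45 mod 89 = 1).
Edwards->Montgomery: u=(1+y)/(1-y), v=u/x -> 43514590762625v^2=u^3+u; then x_W=20545174430018u: y^2=x^3+53777977399342*x.
Double-and-add over 1011001: 7-1 doublings, 4-1 additions; each step l_{T,T}/v_{2T} or l_{T,P'}/v at Q'+S for random S.
Miller gives e_{89}(P',Q') = 74925995507869 + 56375656922875*t + 78555257947487*t^2 + 22957057620294*t^3 in F_{82165101612689^4}.
Hence e(P,Q) = 73315003320477 + 44084587460685*t + 46546983712227*t^2 + 74516522633207*t^3 in F_{82165101612689^4}^*.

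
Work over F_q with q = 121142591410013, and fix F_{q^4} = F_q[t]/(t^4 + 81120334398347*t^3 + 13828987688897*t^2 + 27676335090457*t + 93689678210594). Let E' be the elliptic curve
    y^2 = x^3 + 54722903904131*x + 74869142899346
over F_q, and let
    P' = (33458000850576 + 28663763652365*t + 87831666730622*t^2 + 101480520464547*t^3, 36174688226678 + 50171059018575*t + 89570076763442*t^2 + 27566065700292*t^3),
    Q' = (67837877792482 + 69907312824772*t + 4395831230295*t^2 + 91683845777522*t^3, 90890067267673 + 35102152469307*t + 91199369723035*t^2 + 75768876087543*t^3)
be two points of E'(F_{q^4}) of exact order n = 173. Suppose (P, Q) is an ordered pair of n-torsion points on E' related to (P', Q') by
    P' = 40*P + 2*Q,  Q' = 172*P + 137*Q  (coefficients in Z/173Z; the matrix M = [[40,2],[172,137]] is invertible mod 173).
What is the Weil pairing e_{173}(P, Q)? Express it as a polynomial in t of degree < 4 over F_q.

3865849594510 + 18415299812719*t + 67817942324345*t^2 + 113581979193097*t^3

Since e_{173}(P,P)=e_{173}(Q,Q)=1 and e_{173}(Q,P)=e_{173}(P,Q)^{-1}, expanding e_{173}(40*P + 2*Q,172*P + 137*Q) leaves e(P,Q)^det(M).
So e_{173}(P,Q) = e_{173}(P',Q')^{16}, since 119*16 = 1 mod 173.
Run Miller on y^2=x^3+54722903904131*x+74869142899346 over F_{121142591410013}: ladder 10101101 (8 bits); e = f_P(D_Q)/f_Q(D_P).
Miller gives e_{173}(P',Q') = 51152445979745 + 108480140891555*t + 120946011876532*t^2 + 66963450966821*t^3 in F_{121142591410013^4}.
(51152445979745 + 108480140891555*t + 120946011876532*t^2 + 66963450966821*t^3)^{16} mod (121142591410013,f) = 3865849594510 + 18415299812719*t + 67817942324345*t^2 + 113581979193097*t^3.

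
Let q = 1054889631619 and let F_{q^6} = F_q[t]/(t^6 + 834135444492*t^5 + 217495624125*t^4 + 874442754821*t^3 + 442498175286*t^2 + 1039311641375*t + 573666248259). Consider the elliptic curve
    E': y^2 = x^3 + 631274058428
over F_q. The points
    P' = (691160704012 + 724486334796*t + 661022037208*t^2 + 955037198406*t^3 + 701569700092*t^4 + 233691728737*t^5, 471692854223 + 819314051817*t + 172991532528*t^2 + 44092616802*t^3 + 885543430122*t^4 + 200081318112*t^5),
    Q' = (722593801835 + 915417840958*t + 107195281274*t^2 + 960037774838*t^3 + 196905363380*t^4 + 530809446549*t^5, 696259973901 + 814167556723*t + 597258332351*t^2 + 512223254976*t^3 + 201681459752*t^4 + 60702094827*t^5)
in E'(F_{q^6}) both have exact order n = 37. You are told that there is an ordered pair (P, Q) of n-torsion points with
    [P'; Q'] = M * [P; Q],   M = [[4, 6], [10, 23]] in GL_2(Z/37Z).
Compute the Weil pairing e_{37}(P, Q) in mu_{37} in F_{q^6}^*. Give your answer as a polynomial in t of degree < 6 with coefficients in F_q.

e_{37}(aP+bQ,cP+dQ) = e_{37}(P,Q)^(ad-bc); with (a,b,c,d)=(4,6,10,23) this gives the det-37 law.
4*23 - 6*10 = 32; reduced mod 37: det = 32, inverse 22.
6-bit Miller (100101) on E'/F_{1054889631619} with a'=0, b'=631274058428: accumulate tangent/chord ratios at Q'+S and P'+S'.
So e_{37}(P',Q') = 615708642729 + 632327475763*t + 188548006324*t^2 + 800909281757*t^3 + 933201004771*t^4 + 553063956254*t^5.
e_{37}(P,Q) = (615708642729 + 632327475763*t + 188548006324*t^2 + 800909281757*t^3 + 933201004771*t^4 + 553063956254*t^5)^{22} = 581651121022 + 486755039706*t + 397623898624*t^2 + 184594632689*t^3 + 844968979796*t^4 + 375002969276*t^5.

581651121022 + 486755039706*t + 397623898624*t^2 + 184594632689*t^3 + 844968979796*t^4 + 375002969276*t^5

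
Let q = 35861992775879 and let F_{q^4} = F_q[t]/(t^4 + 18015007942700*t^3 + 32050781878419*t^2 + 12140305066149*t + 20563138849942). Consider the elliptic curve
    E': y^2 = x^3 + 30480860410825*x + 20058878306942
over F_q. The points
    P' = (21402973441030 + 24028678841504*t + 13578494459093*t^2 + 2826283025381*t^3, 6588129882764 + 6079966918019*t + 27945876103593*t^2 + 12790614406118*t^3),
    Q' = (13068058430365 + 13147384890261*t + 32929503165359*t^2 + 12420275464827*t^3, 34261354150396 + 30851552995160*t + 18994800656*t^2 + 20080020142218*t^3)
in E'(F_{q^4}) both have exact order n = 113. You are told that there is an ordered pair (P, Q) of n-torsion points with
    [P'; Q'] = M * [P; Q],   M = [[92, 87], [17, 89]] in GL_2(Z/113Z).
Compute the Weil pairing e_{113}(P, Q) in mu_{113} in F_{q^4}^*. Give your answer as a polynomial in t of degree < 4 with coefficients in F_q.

32542299579884 + 32951168805156*t + 31852888368675*t^2 + 33460992314348*t^3

e_{113} is bilinear + alternating on E[113], so e_{113}(92*P + 87*Q, 17*P + 89*Q) = e_{113}(P,Q)^(92*89-87*17).
det(M) mod 113 = 42; its inverse in (Z/113)^* is 35 (check: 42*35 mod 113 = 1).
Run Miller on y^2=x^3+30480860410825*x+20058878306942 over F_{35861992775879}: ladder 1110001 (7 bits); e = f_P(D_Q)/f_Q(D_P).
f_P(D_Q)/f_Q(D_P) = 10295916878584 + 11863810000986*t + 30601955597430*t^2 + 18608531129751*t^3.
Thus e_{113}(P,Q) = 32542299579884 + 32951168805156*t + 31852888368675*t^2 + 33460992314348*t^3.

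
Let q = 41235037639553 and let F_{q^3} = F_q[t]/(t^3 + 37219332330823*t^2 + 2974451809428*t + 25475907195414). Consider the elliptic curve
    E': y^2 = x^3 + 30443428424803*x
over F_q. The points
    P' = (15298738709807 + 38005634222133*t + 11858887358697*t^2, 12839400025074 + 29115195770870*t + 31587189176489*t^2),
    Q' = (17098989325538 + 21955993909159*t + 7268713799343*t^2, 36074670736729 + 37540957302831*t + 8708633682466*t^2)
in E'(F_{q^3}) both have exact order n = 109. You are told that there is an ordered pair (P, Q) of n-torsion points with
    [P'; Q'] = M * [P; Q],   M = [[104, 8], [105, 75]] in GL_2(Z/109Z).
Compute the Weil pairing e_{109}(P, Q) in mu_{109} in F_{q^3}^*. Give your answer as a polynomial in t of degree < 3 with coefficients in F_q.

40776722772854 + 34091171661120*t + 13064741846243*t^2

Under M = [[104,8],[105,75]] in GL_2(Z/109), e_{109}(P',Q') = e_{109}(P,Q)^(104*75-8*105 mod 109).
det(M) mod 109 = 93; its inverse in (Z/109)^* is 34 (check: 93*34 mod 109 = 1).
Run Miller on y^2=x^3+30443428424803*x over F_{41235037639553}: ladder 1101101 (7 bits); e = f_P(D_Q)/f_Q(D_P).
So e_{109}(P',Q') = 27490687026357 + 18162918681445*t + 1214195945830*t^2.
Thus e_{109}(P,Q) = 40776722772854 + 34091171661120*t + 13064741846243*t^2.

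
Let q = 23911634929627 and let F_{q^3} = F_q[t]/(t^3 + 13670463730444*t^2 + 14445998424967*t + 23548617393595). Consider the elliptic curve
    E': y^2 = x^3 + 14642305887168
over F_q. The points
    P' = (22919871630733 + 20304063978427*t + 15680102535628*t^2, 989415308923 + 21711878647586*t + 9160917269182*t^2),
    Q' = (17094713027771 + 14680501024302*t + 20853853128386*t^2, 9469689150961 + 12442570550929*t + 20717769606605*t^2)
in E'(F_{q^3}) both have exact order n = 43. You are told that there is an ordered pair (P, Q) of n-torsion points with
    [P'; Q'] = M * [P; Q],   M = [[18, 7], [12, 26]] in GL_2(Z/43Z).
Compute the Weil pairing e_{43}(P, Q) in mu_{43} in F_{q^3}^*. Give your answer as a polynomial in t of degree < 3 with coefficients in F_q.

e_{43}(aP+bQ,cP+dQ) = e_{43}(P,Q)^(ad-bc); with (a,b,c,d)=(18,7,12,26) this gives the det-43 law.
Inverting 40 mod 43: 14. Thus e_{43}(P,Q) = e(P',Q')^{14}.
Miller loop for e_{43} over F_{23911634929627^3}: bits of 43 = 101011; 5 double steps + 3 add steps, l/v at each.
f_P(D_Q)/f_Q(D_P) = 9106929097346 + 7933350110693*t + 14575434905310*t^2.
e_{43}(P,Q) = (9106929097346 + 7933350110693*t + 14575434905310*t^2)^{14} = 3276036997561 + 17016204963073*t + 6113700550353*t^2.

3276036997561 + 17016204963073*t + 6113700550353*t^2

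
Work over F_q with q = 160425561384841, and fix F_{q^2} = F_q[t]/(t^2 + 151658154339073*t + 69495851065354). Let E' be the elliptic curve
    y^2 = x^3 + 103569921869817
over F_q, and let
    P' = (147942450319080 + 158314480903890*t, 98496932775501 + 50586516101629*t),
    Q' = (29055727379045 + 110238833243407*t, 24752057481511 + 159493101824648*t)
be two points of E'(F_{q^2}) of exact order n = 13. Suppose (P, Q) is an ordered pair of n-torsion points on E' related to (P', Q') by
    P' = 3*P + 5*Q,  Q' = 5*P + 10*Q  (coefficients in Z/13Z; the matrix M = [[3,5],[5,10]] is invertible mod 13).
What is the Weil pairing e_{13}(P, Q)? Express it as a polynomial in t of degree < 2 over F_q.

Under M = [[3,5],[5,10]] in GL_2(Z/13), e_{13}(P',Q') = e_{13}(P,Q)^(3*10-5*5 mod 13).
So e_{13}(P,Q) = e_{13}(P',Q')^{8}, since 5*8 = 1 mod 13.
Run Miller on y^2=x^3+103569921869817 over F_{160425561384841}: ladder 1101 (4 bits); e = f_P(D_Q)/f_Q(D_P).
So e_{13}(P',Q') = 45201980896392 + 126675580339766*t.
Finally e_{13}(P,Q) = 152569165476303 + 110141214884992*t.

152569165476303 + 110141214884992*t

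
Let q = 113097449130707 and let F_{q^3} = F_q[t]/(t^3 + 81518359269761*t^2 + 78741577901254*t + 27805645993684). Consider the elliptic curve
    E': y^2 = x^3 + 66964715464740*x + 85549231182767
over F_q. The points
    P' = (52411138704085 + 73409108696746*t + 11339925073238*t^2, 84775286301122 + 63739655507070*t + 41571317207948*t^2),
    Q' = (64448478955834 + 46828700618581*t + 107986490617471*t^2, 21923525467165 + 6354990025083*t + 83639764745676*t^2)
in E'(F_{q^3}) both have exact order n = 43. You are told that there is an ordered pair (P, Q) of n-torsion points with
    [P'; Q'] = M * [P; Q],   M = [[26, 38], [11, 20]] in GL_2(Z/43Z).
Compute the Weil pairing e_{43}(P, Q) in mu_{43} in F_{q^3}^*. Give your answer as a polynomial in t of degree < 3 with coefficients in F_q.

33938090001027 + 7122861604469*t + 9071678898036*t^2

e_{43}(aP+bQ,cP+dQ) = e_{43}(P,Q)^(ad-bc); with (a,b,c,d)=(26,38,11,20) this gives the det-43 law.
So e_{43}(P,Q) = e_{43}(P',Q')^{35}, since 16*35 = 1 mod 43.
n = 43 = (101011)_2 (6 bits, wt 4); accumulate f_{43,P'}(Q'+S)/f_{43,P'}(S) along the 5-step ladder.
The quotient is 85919579346659 + 15661300388913*t + 44778199256221*t^2.
Thus e_{43}(P,Q) = 33938090001027 + 7122861604469*t + 9071678898036*t^2.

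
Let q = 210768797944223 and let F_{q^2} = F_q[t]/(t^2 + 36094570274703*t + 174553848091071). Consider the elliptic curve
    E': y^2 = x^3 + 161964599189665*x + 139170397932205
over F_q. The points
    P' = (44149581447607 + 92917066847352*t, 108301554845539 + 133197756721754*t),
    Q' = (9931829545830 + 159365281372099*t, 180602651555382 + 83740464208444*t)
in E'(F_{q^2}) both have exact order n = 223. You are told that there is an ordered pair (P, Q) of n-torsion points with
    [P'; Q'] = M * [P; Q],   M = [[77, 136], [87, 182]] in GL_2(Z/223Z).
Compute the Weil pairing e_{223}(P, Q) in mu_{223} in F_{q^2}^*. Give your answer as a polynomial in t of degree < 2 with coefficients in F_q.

88681993370834 + 53733327351527*t

Under M = [[77,136],[87,182]] in GL_2(Z/223), e_{223}(P',Q') = e_{223}(P,Q)^(77*182-136*87 mod 223).
So e_{223}(P,Q) = e_{223}(P',Q')^{144}, since 175*144 = 1 mod 223.
Double-and-add over 11011111: 8-1 doublings, 7-1 additions; each step l_{T,T}/v_{2T} or l_{T,P'}/v at Q'+S for random S.
The quotient is 164946403604024 + 110263831781155*t.
Thus e_{223}(P,Q) = 88681993370834 + 53733327351527*t.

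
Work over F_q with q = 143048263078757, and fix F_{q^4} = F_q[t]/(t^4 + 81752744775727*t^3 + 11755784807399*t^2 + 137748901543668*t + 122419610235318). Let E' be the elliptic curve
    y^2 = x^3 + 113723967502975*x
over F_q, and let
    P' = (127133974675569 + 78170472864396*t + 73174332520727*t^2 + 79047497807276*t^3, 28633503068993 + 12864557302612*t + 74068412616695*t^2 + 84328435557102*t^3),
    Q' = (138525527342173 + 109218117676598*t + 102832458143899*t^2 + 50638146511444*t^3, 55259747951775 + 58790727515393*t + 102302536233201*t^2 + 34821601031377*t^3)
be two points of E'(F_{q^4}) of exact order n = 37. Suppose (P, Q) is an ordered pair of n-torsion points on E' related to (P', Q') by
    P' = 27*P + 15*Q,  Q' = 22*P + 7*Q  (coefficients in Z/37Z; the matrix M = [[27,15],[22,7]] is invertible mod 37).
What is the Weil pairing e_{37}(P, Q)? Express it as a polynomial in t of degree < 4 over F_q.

The 37-Weil pairing on E[37] over F_{143048263078757} is alternating-bilinear: e_{37}(P',Q') = e_{37}(P,Q)^det(M).
Hence e(P,Q) = e(P',Q')^{16} where 16 = 7^{-1} mod 37.
6-bit Miller (100101) on E'/F_{143048263078757} with a'=113723967502975, b'=0: accumulate tangent/chord ratios at Q'+S and P'+S'.
Result: e(P',Q') = 83375448015446 + 18654477982150*t + 90652413589364*t^2 + 75483791007778*t^3.
e_{37}(P,Q) = (83375448015446 + 18654477982150*t + 90652413589364*t^2 + 75483791007778*t^3)^{16} = 24919135145783 + 60808696160124*t + 71832186862246*t^2 + 30831611734198*t^3.

24919135145783 + 60808696160124*t + 71832186862246*t^2 + 30831611734198*t^3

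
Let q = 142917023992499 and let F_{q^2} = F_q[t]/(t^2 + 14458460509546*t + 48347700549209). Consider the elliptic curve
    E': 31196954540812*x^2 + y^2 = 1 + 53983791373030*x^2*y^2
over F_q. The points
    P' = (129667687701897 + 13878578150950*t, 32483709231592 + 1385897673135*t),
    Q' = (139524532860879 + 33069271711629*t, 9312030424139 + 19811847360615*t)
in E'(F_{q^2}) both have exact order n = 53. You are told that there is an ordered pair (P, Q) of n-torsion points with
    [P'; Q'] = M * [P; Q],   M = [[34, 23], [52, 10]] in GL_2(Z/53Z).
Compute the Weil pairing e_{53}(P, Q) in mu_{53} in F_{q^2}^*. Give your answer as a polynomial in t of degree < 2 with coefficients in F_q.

Since e_{53}(P,P)=e_{53}(Q,Q)=1 and e_{53}(Q,P)=e_{53}(P,Q)^{-1}, expanding e_{53}(34*P + 23*Q,52*P + 10*Q) leaves e(P,Q)^det(M).
det M = 34*10 - 23*52 = -856 = 45 (mod 53); 45^{-1} = 33 (mod 53).
Edwards a_E,d_E -> Montgomery A=14959834595242,B=65551679931066 -> Weierstrass 88432336868144,107603714855684 via alpha=61835798983140,beta=65761802788195.
Build f_{53,P'} and f_{53,Q'} via the 6-bit ladder of 53=110101_2; evaluate at shifted divisors; quotient in F_{142917023992499^2}.
So e_{53}(P',Q') = 45837507887642 + 55022633330181*t.
Finally e_{53}(P,Q) = 135020312750787 + 34151412900191*t.

135020312750787 + 34151412900191*t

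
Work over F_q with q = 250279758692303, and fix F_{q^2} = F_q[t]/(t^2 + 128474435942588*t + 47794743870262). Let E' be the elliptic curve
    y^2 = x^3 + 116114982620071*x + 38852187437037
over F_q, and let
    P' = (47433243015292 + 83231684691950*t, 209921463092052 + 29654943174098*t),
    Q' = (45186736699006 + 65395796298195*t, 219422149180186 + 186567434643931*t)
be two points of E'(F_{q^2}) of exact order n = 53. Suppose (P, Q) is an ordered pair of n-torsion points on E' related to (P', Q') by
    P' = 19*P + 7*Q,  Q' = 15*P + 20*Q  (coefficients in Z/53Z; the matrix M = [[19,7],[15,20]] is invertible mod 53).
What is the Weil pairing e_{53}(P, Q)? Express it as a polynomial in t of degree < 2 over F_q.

109130601464200 + 132840414167956*t

e_{53}(aP+bQ,cP+dQ) = e_{53}(P,Q)^(ad-bc); with (a,b,c,d)=(19,7,15,20) this gives the det-53 law.
det M = 19*20 - 7*15 = 275 = 10 (mod 53); 10^{-1} = 16 (mod 53).
6-bit Miller (110101) on E'/F_{250279758692303} with a'=116114982620071, b'=38852187437037: accumulate tangent/chord ratios at Q'+S and P'+S'.
So e_{53}(P',Q') = 238157312556893 + 111100861882108*t.
e_{53}(P,Q) = (238157312556893 + 111100861882108*t)^{16} = 109130601464200 + 132840414167956*t.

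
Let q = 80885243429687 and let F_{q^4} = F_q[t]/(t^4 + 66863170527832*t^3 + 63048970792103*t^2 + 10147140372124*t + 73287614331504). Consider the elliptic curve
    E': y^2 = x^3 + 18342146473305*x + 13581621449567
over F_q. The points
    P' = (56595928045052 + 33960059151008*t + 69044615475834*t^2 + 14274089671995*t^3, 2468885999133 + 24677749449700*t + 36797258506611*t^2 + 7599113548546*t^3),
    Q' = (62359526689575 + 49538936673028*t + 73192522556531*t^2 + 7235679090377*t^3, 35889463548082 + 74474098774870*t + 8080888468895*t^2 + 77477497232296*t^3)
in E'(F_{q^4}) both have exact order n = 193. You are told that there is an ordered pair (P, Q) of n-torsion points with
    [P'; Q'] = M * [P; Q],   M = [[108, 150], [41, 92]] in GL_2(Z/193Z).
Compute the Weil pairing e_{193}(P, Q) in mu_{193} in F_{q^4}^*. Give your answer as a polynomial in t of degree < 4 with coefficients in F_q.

72714449582091 + 73455067187707*t + 73598876515778*t^2 + 73817253193580*t^3

e_{193} is bilinear + alternating on E[193], so e_{193}(108*P + 150*Q, 41*P + 92*Q) = e_{193}(P,Q)^(108*92-150*41).
Inverting 119 mod 193: 133. Thus e_{193}(P,Q) = e(P',Q')^{133}.
Build f_{193,P'} and f_{193,Q'} via the 8-bit ladder of 193=11000001_2; evaluate at shifted divisors; quotient in F_{80885243429687^4}.
e_{193}(P',Q') = 5626665957049 + 54094283615484*t + 54465791346204*t^2 + 4748822455697*t^3.
Thus e_{193}(P,Q) = 72714449582091 + 73455067187707*t + 73598876515778*t^2 + 73817253193580*t^3.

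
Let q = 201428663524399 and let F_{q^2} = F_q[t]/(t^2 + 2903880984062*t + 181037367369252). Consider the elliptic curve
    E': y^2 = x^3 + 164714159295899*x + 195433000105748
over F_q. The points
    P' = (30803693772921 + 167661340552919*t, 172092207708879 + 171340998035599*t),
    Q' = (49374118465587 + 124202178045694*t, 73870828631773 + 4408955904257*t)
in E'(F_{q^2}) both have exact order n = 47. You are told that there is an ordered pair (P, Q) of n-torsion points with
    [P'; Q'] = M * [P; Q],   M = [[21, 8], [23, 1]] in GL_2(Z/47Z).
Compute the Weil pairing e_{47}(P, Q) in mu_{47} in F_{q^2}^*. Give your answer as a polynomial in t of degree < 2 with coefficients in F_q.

63332404341624 + 28491534842138*t

e_{47}(aP+bQ,cP+dQ) = e_{47}(P,Q)^(ad-bc); with (a,b,c,d)=(21,8,23,1) this gives the det-47 law.
Inverting 25 mod 47: 32. Thus e_{47}(P,Q) = e(P',Q')^{32}.
Miller loop for e_{47} over F_{201428663524399^2}: bits of 47 = 101111; 5 double steps + 4 add steps, l/v at each.
Miller gives e_{47}(P',Q') = 15804922953619 + 73626997779944*t in F_{201428663524399^2}.
Raise to 32: e(P,Q) = 63332404341624 + 28491534842138*t in mu_{47}.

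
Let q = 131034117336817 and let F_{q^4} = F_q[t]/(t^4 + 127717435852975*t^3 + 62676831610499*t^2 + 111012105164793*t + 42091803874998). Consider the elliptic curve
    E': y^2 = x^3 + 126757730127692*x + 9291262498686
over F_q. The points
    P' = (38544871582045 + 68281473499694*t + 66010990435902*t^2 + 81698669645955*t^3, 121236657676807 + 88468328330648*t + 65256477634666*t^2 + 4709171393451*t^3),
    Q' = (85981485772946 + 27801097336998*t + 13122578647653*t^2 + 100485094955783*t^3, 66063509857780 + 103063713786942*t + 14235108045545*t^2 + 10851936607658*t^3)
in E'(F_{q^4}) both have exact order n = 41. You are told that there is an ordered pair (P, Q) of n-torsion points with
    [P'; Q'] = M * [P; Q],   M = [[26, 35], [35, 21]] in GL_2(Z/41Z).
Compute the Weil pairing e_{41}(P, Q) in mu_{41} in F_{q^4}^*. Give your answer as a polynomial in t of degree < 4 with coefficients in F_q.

e_{41}(aP+bQ,cP+dQ) = e_{41}(P,Q)^(ad-bc); with (a,b,c,d)=(26,35,35,21) this gives the det-41 law.
det(M) mod 41 = 18; its inverse in (Z/41)^* is 16 (check: 18*16 mod 41 = 1).
6-bit Miller (101001) on E'/F_{131034117336817} with a'=126757730127692, b'=9291262498686: accumulate tangent/chord ratios at Q'+S and P'+S'.
The quotient is 130317951373097 + 102458271850929*t + 86136293400698*t^2 + 59487318982449*t^3.
Finally e_{41}(P,Q) = 79796706357600 + 70364334304616*t + 30338373734739*t^2 + 114926530840868*t^3.

79796706357600 + 70364334304616*t + 30338373734739*t^2 + 114926530840868*t^3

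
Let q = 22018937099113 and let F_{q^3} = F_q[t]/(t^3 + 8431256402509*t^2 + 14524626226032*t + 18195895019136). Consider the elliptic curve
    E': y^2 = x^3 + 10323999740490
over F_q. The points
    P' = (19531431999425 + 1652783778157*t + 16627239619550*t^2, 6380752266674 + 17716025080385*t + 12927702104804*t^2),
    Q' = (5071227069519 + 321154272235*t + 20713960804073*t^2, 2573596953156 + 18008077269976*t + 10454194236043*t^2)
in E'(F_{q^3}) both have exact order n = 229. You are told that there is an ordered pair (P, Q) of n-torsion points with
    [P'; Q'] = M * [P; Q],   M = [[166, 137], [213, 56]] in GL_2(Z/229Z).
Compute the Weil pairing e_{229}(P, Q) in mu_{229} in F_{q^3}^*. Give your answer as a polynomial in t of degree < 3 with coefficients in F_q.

e_{229}(aP+bQ,cP+dQ) = e_{229}(P,Q)^(ad-bc); with (a,b,c,d)=(166,137,213,56) this gives the det-229 law.
So e_{229}(P,Q) = e_{229}(P',Q')^{223}, since 38*223 = 1 mod 229.
Miller loop for e_{229} over F_{22018937099113^3}: bits of 229 = 11100101; 7 double steps + 4 add steps, l/v at each.
The quotient is 5148971441968 + 503093432316*t + 2183921815548*t^2.
Thus e_{229}(P,Q) = 7696290234750 + 13425427133738*t + 15886176018656*t^2.

7696290234750 + 13425427133738*t + 15886176018656*t^2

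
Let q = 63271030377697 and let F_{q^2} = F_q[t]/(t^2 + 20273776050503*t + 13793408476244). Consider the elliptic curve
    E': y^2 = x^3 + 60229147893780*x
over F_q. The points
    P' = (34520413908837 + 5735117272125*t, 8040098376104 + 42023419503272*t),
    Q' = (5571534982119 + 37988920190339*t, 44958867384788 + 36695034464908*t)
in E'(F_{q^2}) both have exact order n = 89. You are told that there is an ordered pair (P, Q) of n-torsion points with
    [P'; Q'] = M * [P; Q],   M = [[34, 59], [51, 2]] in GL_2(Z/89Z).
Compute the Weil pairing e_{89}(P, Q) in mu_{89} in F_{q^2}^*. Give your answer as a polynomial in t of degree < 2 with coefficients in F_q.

Alternating bilinearity on E[89] (values in mu_{89} in F_{63271030377697^2}) gives e(P',Q') = e(P,Q)^det(M).
Hence e(P,Q) = e(P',Q')^{22} where 22 = 85^{-1} mod 89.
Double-and-add over 1011001: 7-1 doublings, 4-1 additions; each step l_{T,T}/v_{2T} or l_{T,P'}/v at Q'+S for random S.
So e_{89}(P',Q') = 33077273214878 + 24917097674734*t.
Raise to 22: e(P,Q) = 34286006374367 + 3927906453009*t in mu_{89}.

34286006374367 + 3927906453009*t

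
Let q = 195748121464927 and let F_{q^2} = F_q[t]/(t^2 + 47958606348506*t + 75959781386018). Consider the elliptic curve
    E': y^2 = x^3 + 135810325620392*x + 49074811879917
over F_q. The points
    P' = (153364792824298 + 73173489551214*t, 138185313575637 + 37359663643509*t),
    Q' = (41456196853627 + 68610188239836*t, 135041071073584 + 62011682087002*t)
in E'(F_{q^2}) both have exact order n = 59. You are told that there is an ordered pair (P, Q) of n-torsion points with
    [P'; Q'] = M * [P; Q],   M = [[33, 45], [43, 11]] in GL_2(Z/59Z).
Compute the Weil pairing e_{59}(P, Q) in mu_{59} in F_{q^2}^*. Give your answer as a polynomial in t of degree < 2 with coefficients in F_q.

Since e_{59}(P,P)=e_{59}(Q,Q)=1 and e_{59}(Q,P)=e_{59}(P,Q)^{-1}, expanding e_{59}(33*P + 45*Q,43*P + 11*Q) leaves e(P,Q)^det(M).
det(M) mod 59 = 21; its inverse in (Z/59)^* is 45 (check: 21*45 mod 59 = 1).
Double-and-add over 111011: 6-1 doublings, 5-1 additions; each step l_{T,T}/v_{2T} or l_{T,P'}/v at Q'+S for random S.
The quotient is 156268755963464 + 74202999092131*t.
Thus e_{59}(P,Q) = 81213587098452 + 188208733971486*t.

81213587098452 + 188208733971486*t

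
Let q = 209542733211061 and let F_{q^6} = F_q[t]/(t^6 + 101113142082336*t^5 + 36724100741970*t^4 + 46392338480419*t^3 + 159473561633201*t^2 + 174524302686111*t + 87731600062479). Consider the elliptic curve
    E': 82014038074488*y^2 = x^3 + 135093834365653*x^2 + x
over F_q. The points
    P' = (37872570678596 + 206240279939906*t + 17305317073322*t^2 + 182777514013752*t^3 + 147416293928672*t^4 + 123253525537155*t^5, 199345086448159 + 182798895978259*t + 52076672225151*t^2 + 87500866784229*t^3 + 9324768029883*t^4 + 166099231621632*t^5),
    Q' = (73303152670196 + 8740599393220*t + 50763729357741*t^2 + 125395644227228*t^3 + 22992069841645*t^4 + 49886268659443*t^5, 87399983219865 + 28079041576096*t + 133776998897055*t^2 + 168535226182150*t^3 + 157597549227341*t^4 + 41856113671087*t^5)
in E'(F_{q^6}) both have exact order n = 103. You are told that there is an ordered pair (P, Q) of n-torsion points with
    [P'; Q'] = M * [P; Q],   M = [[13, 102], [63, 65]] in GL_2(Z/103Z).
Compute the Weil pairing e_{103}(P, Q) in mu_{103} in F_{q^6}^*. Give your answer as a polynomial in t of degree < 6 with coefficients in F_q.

126587506707652 + 101074444308213*t + 147478642304020*t^2 + 79553370816819*t^3 + 167039639675867*t^4 + 109451796264778*t^5

Alternating bilinearity on E[103] (values in mu_{103} in F_{209542733211061^6}) gives e(P',Q') = e(P,Q)^det(M).
Inverting 84 mod 103: 65. Thus e_{103}(P,Q) = e(P',Q')^{65}.
Montgomery->Weierstrass: x_W = 73065396547880*x+178677346738261, y_W=73065396547880*y on F_{209542733211061}; lands on y^2=x^3+169452392200344*x+93471499530237.
Run Miller on y^2=x^3+169452392200344*x+93471499530237 over F_{209542733211061}: ladder 1100111 (7 bits); e = f_P(D_Q)/f_Q(D_P).
The quotient is 168291185640032 + 194665166096954*t + 142543449696241*t^2 + 102278122392579*t^3 + 109600079567775*t^4 + 172910884176542*t^5.
e_{103}(P,Q) = (168291185640032 + 194665166096954*t + 142543449696241*t^2 + 102278122392579*t^3 + 109600079567775*t^4 + 172910884176542*t^5)^{65} = 126587506707652 + 101074444308213*t + 147478642304020*t^2 + 79553370816819*t^3 + 167039639675867*t^4 + 109451796264778*t^5.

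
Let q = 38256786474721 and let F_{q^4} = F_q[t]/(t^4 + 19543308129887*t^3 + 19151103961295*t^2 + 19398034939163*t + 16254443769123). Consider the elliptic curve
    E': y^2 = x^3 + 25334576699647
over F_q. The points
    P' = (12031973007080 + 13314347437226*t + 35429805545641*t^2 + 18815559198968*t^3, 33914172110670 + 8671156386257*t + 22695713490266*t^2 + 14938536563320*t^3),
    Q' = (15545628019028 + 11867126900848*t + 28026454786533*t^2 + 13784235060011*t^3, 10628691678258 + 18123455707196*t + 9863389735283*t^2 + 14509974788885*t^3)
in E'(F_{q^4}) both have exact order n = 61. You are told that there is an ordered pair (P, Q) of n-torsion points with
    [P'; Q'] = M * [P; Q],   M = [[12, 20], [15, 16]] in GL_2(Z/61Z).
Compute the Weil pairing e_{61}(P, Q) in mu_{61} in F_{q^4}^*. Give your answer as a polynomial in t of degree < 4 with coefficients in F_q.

18959197883030 + 12715095669806*t + 7184181135963*t^2 + 13880460781592*t^3

e_{61}(aP+bQ,cP+dQ) = e_{61}(P,Q)^(ad-bc); with (a,b,c,d)=(12,20,15,16) this gives the det-61 law.
det M = 12*16 - 20*15 = -108 = 14 (mod 61); 14^{-1} = 48 (mod 61).
n = 61 = (111101)_2 (6 bits, wt 5); accumulate f_{61,P'}(Q'+S)/f_{61,P'}(S) along the 5-step ladder.
Miller gives e_{61}(P',Q') = 29455576942674 + 3085869688860*t + 16076436149961*t^2 + 4670653753882*t^3 in F_{38256786474721^4}.
Hence e(P,Q) = 18959197883030 + 12715095669806*t + 7184181135963*t^2 + 13880460781592*t^3 in F_{38256786474721^4}^*.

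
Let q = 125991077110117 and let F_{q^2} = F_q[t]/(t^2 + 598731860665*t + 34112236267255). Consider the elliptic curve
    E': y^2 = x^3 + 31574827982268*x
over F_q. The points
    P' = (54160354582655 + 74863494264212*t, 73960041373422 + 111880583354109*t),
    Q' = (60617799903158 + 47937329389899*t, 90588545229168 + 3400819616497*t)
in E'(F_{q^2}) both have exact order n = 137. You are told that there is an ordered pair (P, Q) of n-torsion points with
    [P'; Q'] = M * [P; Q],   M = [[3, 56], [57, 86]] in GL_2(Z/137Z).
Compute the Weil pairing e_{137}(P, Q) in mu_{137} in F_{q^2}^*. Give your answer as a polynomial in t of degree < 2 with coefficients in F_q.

27804427394930 + 13811694334960*t

Since e_{137}(P,P)=e_{137}(Q,Q)=1 and e_{137}(Q,P)=e_{137}(P,Q)^{-1}, expanding e_{137}(3*P + 56*Q,57*P + 86*Q) leaves e(P,Q)^det(M).
Hence e(P,Q) = e(P',Q')^{12} where 12 = 80^{-1} mod 137.
Miller loop for e_{137} over F_{125991077110117^2}: bits of 137 = 10001001; 7 double steps + 2 add steps, l/v at each.
Result: e(P',Q') = 95377523803087 + 9657069980990*t.
Thus e_{137}(P,Q) = 27804427394930 + 13811694334960*t.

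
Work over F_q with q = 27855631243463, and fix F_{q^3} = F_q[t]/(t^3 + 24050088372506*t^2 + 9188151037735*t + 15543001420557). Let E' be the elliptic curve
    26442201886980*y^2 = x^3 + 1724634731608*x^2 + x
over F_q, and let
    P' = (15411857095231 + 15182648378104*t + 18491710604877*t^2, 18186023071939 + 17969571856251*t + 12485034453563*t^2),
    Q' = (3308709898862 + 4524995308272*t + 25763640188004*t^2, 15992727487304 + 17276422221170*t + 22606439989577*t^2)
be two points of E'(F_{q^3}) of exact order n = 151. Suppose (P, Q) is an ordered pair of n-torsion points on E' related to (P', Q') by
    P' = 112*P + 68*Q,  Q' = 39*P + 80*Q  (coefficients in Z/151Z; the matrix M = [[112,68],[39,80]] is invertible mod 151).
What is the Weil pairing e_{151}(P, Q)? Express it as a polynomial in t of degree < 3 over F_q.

Under M = [[112,68],[39,80]] in GL_2(Z/151), e_{151}(P',Q') = e_{151}(P,Q)^(112*80-68*39 mod 151).
det(M) mod 151 = 117; its inverse in (Z/151)^* is 111 (check: 117*111 mod 151 = 1).
Set x_W=2504272182880*u+14471452852231, y_W=2504272182880*v; then E': y_W^2=x_W^3+15894665357834*x_W+13601146970014.
Double-and-add over 10010111: 8-1 doublings, 5-1 additions; each step l_{T,T}/v_{2T} or l_{T,P'}/v at Q'+S for random S.
f_P(D_Q)/f_Q(D_P) = 17938432730037 + 13164449637452*t + 20149094358399*t^2.
Hence e(P,Q) = 18623958006514 + 22923416233354*t + 20956540226775*t^2 in F_{27855631243463^3}^*.

18623958006514 + 22923416233354*t + 20956540226775*t^2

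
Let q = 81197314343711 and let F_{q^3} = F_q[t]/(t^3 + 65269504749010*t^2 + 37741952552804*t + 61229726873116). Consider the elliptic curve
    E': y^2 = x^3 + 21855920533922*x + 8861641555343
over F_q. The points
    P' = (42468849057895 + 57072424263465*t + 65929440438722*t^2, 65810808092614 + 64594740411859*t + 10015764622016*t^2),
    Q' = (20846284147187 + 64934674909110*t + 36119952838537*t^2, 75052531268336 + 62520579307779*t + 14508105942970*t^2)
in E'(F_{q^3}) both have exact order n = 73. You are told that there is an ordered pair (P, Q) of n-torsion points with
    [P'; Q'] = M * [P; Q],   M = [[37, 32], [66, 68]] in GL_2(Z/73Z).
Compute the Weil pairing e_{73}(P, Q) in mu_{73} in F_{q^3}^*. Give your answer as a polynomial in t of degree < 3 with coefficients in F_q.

The 73-Weil pairing on E[73] over F_{81197314343711} is alternating-bilinear: e_{73}(P',Q') = e_{73}(P,Q)^det(M).
Hence e(P,Q) = e(P',Q')^{15} where 15 = 39^{-1} mod 73.
n = 73 = (1001001)_2 (7 bits, wt 3); accumulate f_{73,P'}(Q'+S)/f_{73,P'}(S) along the 6-step ladder.
So e_{73}(P',Q') = 65100987855024 + 53927105146800*t + 59790872118185*t^2.
Raise to 15: e(P,Q) = 25980106418093 + 50434970557147*t + 28189248657662*t^2 in mu_{73}.

25980106418093 + 50434970557147*t + 28189248657662*t^2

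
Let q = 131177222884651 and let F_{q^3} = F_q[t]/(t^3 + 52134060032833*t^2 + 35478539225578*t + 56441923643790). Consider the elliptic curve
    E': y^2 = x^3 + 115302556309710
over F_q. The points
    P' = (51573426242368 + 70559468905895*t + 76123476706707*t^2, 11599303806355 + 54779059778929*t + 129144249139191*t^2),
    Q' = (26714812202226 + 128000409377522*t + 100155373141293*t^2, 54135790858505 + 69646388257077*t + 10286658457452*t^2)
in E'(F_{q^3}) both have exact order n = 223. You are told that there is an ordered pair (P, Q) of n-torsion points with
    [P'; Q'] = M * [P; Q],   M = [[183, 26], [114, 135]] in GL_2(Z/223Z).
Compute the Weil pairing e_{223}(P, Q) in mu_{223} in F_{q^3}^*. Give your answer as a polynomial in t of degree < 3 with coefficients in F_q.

The 223-Weil pairing on E[223] over F_{131177222884651} is alternating-bilinear: e_{223}(P',Q') = e_{223}(P,Q)^det(M).
Inverting 110 mod 223: 148. Thus e_{223}(P,Q) = e(P',Q')^{148}.
8-bit Miller (11011111) on E'/F_{131177222884651} with a'=0, b'=115302556309710: accumulate tangent/chord ratios at Q'+S and P'+S'.
e_{223}(P',Q') = 92610350500138 + 92792258540550*t + 62455906997488*t^2.
(92610350500138 + 92792258540550*t + 62455906997488*t^2)^{148} mod (131177222884651,f) = 112321107531200 + 7098283726302*t + 108558048226665*t^2.

112321107531200 + 7098283726302*t + 108558048226665*t^2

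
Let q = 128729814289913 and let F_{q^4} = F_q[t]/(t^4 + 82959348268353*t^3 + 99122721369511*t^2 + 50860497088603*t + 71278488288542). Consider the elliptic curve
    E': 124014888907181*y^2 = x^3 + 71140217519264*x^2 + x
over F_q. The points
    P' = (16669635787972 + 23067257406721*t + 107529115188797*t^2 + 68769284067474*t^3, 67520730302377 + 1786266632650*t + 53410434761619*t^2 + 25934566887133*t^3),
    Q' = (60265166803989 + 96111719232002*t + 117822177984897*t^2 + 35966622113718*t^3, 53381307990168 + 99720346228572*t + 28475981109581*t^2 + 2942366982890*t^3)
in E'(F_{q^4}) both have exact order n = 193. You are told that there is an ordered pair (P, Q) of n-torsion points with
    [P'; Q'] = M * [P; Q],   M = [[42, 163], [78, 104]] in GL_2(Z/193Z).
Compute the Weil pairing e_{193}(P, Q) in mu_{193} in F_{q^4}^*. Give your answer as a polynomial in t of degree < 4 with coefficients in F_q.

127927372246879 + 92253844352127*t + 128729025788646*t^2 + 120913271226719*t^3

The 193-Weil pairing on E[193] over F_{128729814289913} is alternating-bilinear: e_{193}(P',Q') = e_{193}(P,Q)^det(M).
det(M) mod 193 = 146; its inverse in (Z/193)^* is 78 (check: 146*78 mod 193 = 1).
Montgomery->Weierstrass: x_W = 61679387717621*x+36345410463029, y_W=61679387717621*y on F_{128729814289913}; lands on y^2=x^3+94028003160706*x+74435305795666.
Miller loop for e_{193} over F_{128729814289913^4}: bits of 193 = 11000001; 7 double steps + 2 add steps, l/v at each.
The quotient is 6670145295834 + 45992421176461*t + 79970990574258*t^2 + 110588875684502*t^3.
Raise to 78: e(P,Q) = 127927372246879 + 92253844352127*t + 128729025788646*t^2 + 120913271226719*t^3 in mu_{193}.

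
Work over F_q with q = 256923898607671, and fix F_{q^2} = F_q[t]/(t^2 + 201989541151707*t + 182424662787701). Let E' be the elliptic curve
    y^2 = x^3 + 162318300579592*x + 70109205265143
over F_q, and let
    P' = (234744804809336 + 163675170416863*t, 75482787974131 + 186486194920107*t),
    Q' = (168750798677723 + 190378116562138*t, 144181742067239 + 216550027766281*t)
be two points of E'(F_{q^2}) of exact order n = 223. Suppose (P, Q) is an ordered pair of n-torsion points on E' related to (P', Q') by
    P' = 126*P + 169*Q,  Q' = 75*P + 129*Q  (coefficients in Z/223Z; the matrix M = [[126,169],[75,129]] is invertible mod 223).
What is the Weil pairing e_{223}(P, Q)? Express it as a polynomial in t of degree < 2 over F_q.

166934425302999 + 209929533631664*t

e_{223} is bilinear + alternating on E[223], so e_{223}(126*P + 169*Q, 75*P + 129*Q) = e_{223}(P,Q)^(126*129-169*75).
Hence e(P,Q) = e(P',Q')^{142} where 142 = 11^{-1} mod 223.
Miller loop for e_{223} over F_{256923898607671^2}: bits of 223 = 11011111; 7 double steps + 6 add steps, l/v at each.
The quotient is 171184025541509 + 238445658491422*t.
(171184025541509 + 238445658491422*t)^{142} mod (256923898607671,f) = 166934425302999 + 209929533631664*t.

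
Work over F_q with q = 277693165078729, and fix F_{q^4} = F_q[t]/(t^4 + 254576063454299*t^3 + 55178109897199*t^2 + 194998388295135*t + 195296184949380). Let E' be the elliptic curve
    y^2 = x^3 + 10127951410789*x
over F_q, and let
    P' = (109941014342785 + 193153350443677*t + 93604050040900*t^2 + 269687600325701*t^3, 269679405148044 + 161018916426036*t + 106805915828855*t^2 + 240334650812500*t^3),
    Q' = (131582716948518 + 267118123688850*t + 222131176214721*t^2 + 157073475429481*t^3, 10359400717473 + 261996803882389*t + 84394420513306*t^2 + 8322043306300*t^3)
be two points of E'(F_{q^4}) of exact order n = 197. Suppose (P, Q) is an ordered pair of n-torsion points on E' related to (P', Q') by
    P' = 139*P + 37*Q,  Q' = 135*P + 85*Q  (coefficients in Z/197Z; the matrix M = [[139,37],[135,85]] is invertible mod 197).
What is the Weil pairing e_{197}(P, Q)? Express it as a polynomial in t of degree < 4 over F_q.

33598116204994 + 135037572690518*t + 260330238685578*t^2 + 145880980804567*t^3

The 197-Weil pairing on E[197] over F_{277693165078729} is alternating-bilinear: e_{197}(P',Q') = e_{197}(P,Q)^det(M).
Hence e(P,Q) = e(P',Q')^{21} where 21 = 122^{-1} mod 197.
8-bit Miller (11000101) on E'/F_{277693165078729} with a'=10127951410789, b'=0: accumulate tangent/chord ratios at Q'+S and P'+S'.
Result: e(P',Q') = 205721095958259 + 24848511942912*t + 37159534498734*t^2 + 177613471791378*t^3.
Hence e(P,Q) = 33598116204994 + 135037572690518*t + 260330238685578*t^2 + 145880980804567*t^3 in F_{277693165078729^4}^*.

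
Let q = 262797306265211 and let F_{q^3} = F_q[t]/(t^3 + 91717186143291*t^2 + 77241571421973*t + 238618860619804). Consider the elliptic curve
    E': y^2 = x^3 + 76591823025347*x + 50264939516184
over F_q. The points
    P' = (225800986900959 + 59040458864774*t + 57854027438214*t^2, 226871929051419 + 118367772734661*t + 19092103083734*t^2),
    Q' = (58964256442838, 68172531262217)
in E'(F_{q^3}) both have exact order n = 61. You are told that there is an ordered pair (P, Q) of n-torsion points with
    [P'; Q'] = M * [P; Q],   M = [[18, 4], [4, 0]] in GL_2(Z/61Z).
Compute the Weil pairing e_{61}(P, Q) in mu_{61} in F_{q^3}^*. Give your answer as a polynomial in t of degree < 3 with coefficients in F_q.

239122284390522 + 176211565845617*t + 70197580005413*t^2

e_{61} is bilinear + alternating on E[61], so e_{61}(18*P + 4*Q, 4*P) = e_{61}(P,Q)^(18*0-4*4).
Inverting 45 mod 61: 19. Thus e_{61}(P,Q) = e(P',Q')^{19}.
6-bit Miller (111101) on E'/F_{262797306265211} with a'=76591823025347, b'=50264939516184: accumulate tangent/chord ratios at Q'+S and P'+S'.
Miller gives e_{61}(P',Q') = 175748140380663 + 200077200027846*t + 168282995787330*t^2 in F_{262797306265211^3}.
Thus e_{61}(P,Q) = 239122284390522 + 176211565845617*t + 70197580005413*t^2.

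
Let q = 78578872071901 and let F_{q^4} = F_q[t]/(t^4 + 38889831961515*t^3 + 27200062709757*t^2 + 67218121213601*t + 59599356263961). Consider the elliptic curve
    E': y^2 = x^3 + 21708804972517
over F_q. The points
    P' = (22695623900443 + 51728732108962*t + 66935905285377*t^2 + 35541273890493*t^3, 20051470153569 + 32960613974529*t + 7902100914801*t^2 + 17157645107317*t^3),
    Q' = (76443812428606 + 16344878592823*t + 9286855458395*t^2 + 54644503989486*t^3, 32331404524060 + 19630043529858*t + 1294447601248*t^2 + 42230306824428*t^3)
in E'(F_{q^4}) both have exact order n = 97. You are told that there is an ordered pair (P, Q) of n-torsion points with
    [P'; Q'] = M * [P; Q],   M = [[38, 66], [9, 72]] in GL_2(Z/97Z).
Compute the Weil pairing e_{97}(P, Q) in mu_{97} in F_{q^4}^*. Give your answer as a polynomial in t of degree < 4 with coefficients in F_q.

34438079994957 + 31049386276758*t + 49362331264682*t^2 + 51379236349292*t^3

Under M = [[38,66],[9,72]] in GL_2(Z/97), e_{97}(P',Q') = e_{97}(P,Q)^(38*72-66*9 mod 97).
det(M) mod 97 = 8; its inverse in (Z/97)^* is 85 (check: 8*85 mod 97 = 1).
Miller loop for e_{97} over F_{78578872071901^4}: bits of 97 = 1100001; 6 double steps + 2 add steps, l/v at each.
The quotient is 66953993767194 + 24284809082584*t + 5371284745589*t^2 + 42414662284517*t^3.
e_{97}(P,Q) = (66953993767194 + 24284809082584*t + 5371284745589*t^2 + 42414662284517*t^3)^{85} = 34438079994957 + 31049386276758*t + 49362331264682*t^2 + 51379236349292*t^3.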